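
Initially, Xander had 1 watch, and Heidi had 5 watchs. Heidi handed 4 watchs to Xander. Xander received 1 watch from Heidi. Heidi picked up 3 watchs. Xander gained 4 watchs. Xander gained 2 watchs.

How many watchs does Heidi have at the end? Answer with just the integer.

Answer: 3

Derivation:
Tracking counts step by step:
Start: Xander=1, Heidi=5
Event 1 (Heidi -> Xander, 4): Heidi: 5 -> 1, Xander: 1 -> 5. State: Xander=5, Heidi=1
Event 2 (Heidi -> Xander, 1): Heidi: 1 -> 0, Xander: 5 -> 6. State: Xander=6, Heidi=0
Event 3 (Heidi +3): Heidi: 0 -> 3. State: Xander=6, Heidi=3
Event 4 (Xander +4): Xander: 6 -> 10. State: Xander=10, Heidi=3
Event 5 (Xander +2): Xander: 10 -> 12. State: Xander=12, Heidi=3

Heidi's final count: 3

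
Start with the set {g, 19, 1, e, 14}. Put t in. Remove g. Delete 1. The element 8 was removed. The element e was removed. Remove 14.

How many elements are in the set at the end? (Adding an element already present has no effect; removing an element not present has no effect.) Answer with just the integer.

Answer: 2

Derivation:
Tracking the set through each operation:
Start: {1, 14, 19, e, g}
Event 1 (add t): added. Set: {1, 14, 19, e, g, t}
Event 2 (remove g): removed. Set: {1, 14, 19, e, t}
Event 3 (remove 1): removed. Set: {14, 19, e, t}
Event 4 (remove 8): not present, no change. Set: {14, 19, e, t}
Event 5 (remove e): removed. Set: {14, 19, t}
Event 6 (remove 14): removed. Set: {19, t}

Final set: {19, t} (size 2)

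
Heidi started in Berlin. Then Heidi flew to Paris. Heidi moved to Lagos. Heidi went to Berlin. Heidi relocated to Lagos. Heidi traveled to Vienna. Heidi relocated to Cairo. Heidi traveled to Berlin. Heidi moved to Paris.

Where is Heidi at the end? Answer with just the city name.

Answer: Paris

Derivation:
Tracking Heidi's location:
Start: Heidi is in Berlin.
After move 1: Berlin -> Paris. Heidi is in Paris.
After move 2: Paris -> Lagos. Heidi is in Lagos.
After move 3: Lagos -> Berlin. Heidi is in Berlin.
After move 4: Berlin -> Lagos. Heidi is in Lagos.
After move 5: Lagos -> Vienna. Heidi is in Vienna.
After move 6: Vienna -> Cairo. Heidi is in Cairo.
After move 7: Cairo -> Berlin. Heidi is in Berlin.
After move 8: Berlin -> Paris. Heidi is in Paris.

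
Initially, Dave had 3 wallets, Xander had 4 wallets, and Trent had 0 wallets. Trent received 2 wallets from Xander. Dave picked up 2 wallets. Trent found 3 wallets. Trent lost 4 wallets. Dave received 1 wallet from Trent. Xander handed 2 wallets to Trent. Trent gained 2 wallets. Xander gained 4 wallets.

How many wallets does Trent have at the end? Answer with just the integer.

Tracking counts step by step:
Start: Dave=3, Xander=4, Trent=0
Event 1 (Xander -> Trent, 2): Xander: 4 -> 2, Trent: 0 -> 2. State: Dave=3, Xander=2, Trent=2
Event 2 (Dave +2): Dave: 3 -> 5. State: Dave=5, Xander=2, Trent=2
Event 3 (Trent +3): Trent: 2 -> 5. State: Dave=5, Xander=2, Trent=5
Event 4 (Trent -4): Trent: 5 -> 1. State: Dave=5, Xander=2, Trent=1
Event 5 (Trent -> Dave, 1): Trent: 1 -> 0, Dave: 5 -> 6. State: Dave=6, Xander=2, Trent=0
Event 6 (Xander -> Trent, 2): Xander: 2 -> 0, Trent: 0 -> 2. State: Dave=6, Xander=0, Trent=2
Event 7 (Trent +2): Trent: 2 -> 4. State: Dave=6, Xander=0, Trent=4
Event 8 (Xander +4): Xander: 0 -> 4. State: Dave=6, Xander=4, Trent=4

Trent's final count: 4

Answer: 4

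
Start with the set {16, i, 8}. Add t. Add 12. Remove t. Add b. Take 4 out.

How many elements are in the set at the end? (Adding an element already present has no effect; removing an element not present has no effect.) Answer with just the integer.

Answer: 5

Derivation:
Tracking the set through each operation:
Start: {16, 8, i}
Event 1 (add t): added. Set: {16, 8, i, t}
Event 2 (add 12): added. Set: {12, 16, 8, i, t}
Event 3 (remove t): removed. Set: {12, 16, 8, i}
Event 4 (add b): added. Set: {12, 16, 8, b, i}
Event 5 (remove 4): not present, no change. Set: {12, 16, 8, b, i}

Final set: {12, 16, 8, b, i} (size 5)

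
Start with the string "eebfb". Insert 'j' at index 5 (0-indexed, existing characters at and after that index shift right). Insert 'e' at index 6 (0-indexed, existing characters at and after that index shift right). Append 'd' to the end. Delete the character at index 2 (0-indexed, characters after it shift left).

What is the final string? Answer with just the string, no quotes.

Applying each edit step by step:
Start: "eebfb"
Op 1 (insert 'j' at idx 5): "eebfb" -> "eebfbj"
Op 2 (insert 'e' at idx 6): "eebfbj" -> "eebfbje"
Op 3 (append 'd'): "eebfbje" -> "eebfbjed"
Op 4 (delete idx 2 = 'b'): "eebfbjed" -> "eefbjed"

Answer: eefbjed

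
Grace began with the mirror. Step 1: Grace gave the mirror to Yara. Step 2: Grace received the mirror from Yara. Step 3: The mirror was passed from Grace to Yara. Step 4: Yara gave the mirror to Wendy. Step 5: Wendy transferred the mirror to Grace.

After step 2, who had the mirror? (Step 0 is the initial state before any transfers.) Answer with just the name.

Tracking the mirror holder through step 2:
After step 0 (start): Grace
After step 1: Yara
After step 2: Grace

At step 2, the holder is Grace.

Answer: Grace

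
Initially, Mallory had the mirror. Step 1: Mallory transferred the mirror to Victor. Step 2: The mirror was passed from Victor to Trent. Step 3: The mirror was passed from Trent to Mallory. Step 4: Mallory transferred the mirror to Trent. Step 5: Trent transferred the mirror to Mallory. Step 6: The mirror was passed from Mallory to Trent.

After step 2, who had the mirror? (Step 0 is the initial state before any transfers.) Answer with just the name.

Answer: Trent

Derivation:
Tracking the mirror holder through step 2:
After step 0 (start): Mallory
After step 1: Victor
After step 2: Trent

At step 2, the holder is Trent.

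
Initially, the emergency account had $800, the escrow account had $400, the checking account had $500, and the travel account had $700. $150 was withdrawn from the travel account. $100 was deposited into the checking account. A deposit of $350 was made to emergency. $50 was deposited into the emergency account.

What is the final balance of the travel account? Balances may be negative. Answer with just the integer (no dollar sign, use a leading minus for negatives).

Answer: 550

Derivation:
Tracking account balances step by step:
Start: emergency=800, escrow=400, checking=500, travel=700
Event 1 (withdraw 150 from travel): travel: 700 - 150 = 550. Balances: emergency=800, escrow=400, checking=500, travel=550
Event 2 (deposit 100 to checking): checking: 500 + 100 = 600. Balances: emergency=800, escrow=400, checking=600, travel=550
Event 3 (deposit 350 to emergency): emergency: 800 + 350 = 1150. Balances: emergency=1150, escrow=400, checking=600, travel=550
Event 4 (deposit 50 to emergency): emergency: 1150 + 50 = 1200. Balances: emergency=1200, escrow=400, checking=600, travel=550

Final balance of travel: 550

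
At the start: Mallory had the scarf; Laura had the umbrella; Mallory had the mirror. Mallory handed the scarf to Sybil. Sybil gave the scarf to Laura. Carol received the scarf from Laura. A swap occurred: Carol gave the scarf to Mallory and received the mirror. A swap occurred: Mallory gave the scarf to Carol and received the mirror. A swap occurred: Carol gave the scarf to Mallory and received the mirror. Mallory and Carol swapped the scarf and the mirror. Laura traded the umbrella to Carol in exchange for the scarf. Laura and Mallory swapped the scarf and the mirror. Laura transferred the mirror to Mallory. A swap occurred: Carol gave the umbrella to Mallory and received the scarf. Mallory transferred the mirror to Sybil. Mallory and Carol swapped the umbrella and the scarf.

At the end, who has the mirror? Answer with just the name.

Tracking all object holders:
Start: scarf:Mallory, umbrella:Laura, mirror:Mallory
Event 1 (give scarf: Mallory -> Sybil). State: scarf:Sybil, umbrella:Laura, mirror:Mallory
Event 2 (give scarf: Sybil -> Laura). State: scarf:Laura, umbrella:Laura, mirror:Mallory
Event 3 (give scarf: Laura -> Carol). State: scarf:Carol, umbrella:Laura, mirror:Mallory
Event 4 (swap scarf<->mirror: now scarf:Mallory, mirror:Carol). State: scarf:Mallory, umbrella:Laura, mirror:Carol
Event 5 (swap scarf<->mirror: now scarf:Carol, mirror:Mallory). State: scarf:Carol, umbrella:Laura, mirror:Mallory
Event 6 (swap scarf<->mirror: now scarf:Mallory, mirror:Carol). State: scarf:Mallory, umbrella:Laura, mirror:Carol
Event 7 (swap scarf<->mirror: now scarf:Carol, mirror:Mallory). State: scarf:Carol, umbrella:Laura, mirror:Mallory
Event 8 (swap umbrella<->scarf: now umbrella:Carol, scarf:Laura). State: scarf:Laura, umbrella:Carol, mirror:Mallory
Event 9 (swap scarf<->mirror: now scarf:Mallory, mirror:Laura). State: scarf:Mallory, umbrella:Carol, mirror:Laura
Event 10 (give mirror: Laura -> Mallory). State: scarf:Mallory, umbrella:Carol, mirror:Mallory
Event 11 (swap umbrella<->scarf: now umbrella:Mallory, scarf:Carol). State: scarf:Carol, umbrella:Mallory, mirror:Mallory
Event 12 (give mirror: Mallory -> Sybil). State: scarf:Carol, umbrella:Mallory, mirror:Sybil
Event 13 (swap umbrella<->scarf: now umbrella:Carol, scarf:Mallory). State: scarf:Mallory, umbrella:Carol, mirror:Sybil

Final state: scarf:Mallory, umbrella:Carol, mirror:Sybil
The mirror is held by Sybil.

Answer: Sybil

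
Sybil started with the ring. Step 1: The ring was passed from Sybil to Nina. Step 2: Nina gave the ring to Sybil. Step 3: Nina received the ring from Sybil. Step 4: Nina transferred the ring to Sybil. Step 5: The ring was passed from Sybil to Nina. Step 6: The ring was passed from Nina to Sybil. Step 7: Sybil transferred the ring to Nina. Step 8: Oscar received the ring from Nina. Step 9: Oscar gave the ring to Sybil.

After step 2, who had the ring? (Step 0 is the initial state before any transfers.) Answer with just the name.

Answer: Sybil

Derivation:
Tracking the ring holder through step 2:
After step 0 (start): Sybil
After step 1: Nina
After step 2: Sybil

At step 2, the holder is Sybil.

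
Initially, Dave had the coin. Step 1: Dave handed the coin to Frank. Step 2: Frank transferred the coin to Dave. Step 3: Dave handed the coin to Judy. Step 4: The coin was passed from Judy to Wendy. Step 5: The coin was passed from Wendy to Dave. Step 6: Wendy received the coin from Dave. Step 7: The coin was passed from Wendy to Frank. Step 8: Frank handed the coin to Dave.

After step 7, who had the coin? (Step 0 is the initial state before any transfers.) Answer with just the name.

Tracking the coin holder through step 7:
After step 0 (start): Dave
After step 1: Frank
After step 2: Dave
After step 3: Judy
After step 4: Wendy
After step 5: Dave
After step 6: Wendy
After step 7: Frank

At step 7, the holder is Frank.

Answer: Frank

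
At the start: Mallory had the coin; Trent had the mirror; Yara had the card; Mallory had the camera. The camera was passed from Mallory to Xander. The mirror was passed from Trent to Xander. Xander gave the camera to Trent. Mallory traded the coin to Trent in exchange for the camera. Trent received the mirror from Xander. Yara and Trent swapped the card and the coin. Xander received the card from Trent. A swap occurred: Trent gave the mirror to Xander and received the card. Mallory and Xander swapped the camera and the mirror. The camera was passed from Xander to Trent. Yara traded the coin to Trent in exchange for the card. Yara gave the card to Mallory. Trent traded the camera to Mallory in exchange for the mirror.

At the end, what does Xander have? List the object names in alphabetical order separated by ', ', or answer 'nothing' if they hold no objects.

Answer: nothing

Derivation:
Tracking all object holders:
Start: coin:Mallory, mirror:Trent, card:Yara, camera:Mallory
Event 1 (give camera: Mallory -> Xander). State: coin:Mallory, mirror:Trent, card:Yara, camera:Xander
Event 2 (give mirror: Trent -> Xander). State: coin:Mallory, mirror:Xander, card:Yara, camera:Xander
Event 3 (give camera: Xander -> Trent). State: coin:Mallory, mirror:Xander, card:Yara, camera:Trent
Event 4 (swap coin<->camera: now coin:Trent, camera:Mallory). State: coin:Trent, mirror:Xander, card:Yara, camera:Mallory
Event 5 (give mirror: Xander -> Trent). State: coin:Trent, mirror:Trent, card:Yara, camera:Mallory
Event 6 (swap card<->coin: now card:Trent, coin:Yara). State: coin:Yara, mirror:Trent, card:Trent, camera:Mallory
Event 7 (give card: Trent -> Xander). State: coin:Yara, mirror:Trent, card:Xander, camera:Mallory
Event 8 (swap mirror<->card: now mirror:Xander, card:Trent). State: coin:Yara, mirror:Xander, card:Trent, camera:Mallory
Event 9 (swap camera<->mirror: now camera:Xander, mirror:Mallory). State: coin:Yara, mirror:Mallory, card:Trent, camera:Xander
Event 10 (give camera: Xander -> Trent). State: coin:Yara, mirror:Mallory, card:Trent, camera:Trent
Event 11 (swap coin<->card: now coin:Trent, card:Yara). State: coin:Trent, mirror:Mallory, card:Yara, camera:Trent
Event 12 (give card: Yara -> Mallory). State: coin:Trent, mirror:Mallory, card:Mallory, camera:Trent
Event 13 (swap camera<->mirror: now camera:Mallory, mirror:Trent). State: coin:Trent, mirror:Trent, card:Mallory, camera:Mallory

Final state: coin:Trent, mirror:Trent, card:Mallory, camera:Mallory
Xander holds: (nothing).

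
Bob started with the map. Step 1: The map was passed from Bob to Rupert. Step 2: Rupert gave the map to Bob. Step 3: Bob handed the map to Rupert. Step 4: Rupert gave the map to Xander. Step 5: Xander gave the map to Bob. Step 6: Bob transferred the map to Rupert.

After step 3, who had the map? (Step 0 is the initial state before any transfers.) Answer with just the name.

Tracking the map holder through step 3:
After step 0 (start): Bob
After step 1: Rupert
After step 2: Bob
After step 3: Rupert

At step 3, the holder is Rupert.

Answer: Rupert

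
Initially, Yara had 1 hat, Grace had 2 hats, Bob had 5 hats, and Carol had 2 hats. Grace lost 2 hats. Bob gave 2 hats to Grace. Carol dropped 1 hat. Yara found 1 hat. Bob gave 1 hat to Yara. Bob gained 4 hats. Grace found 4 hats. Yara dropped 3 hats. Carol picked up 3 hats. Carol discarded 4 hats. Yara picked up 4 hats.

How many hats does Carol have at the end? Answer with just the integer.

Tracking counts step by step:
Start: Yara=1, Grace=2, Bob=5, Carol=2
Event 1 (Grace -2): Grace: 2 -> 0. State: Yara=1, Grace=0, Bob=5, Carol=2
Event 2 (Bob -> Grace, 2): Bob: 5 -> 3, Grace: 0 -> 2. State: Yara=1, Grace=2, Bob=3, Carol=2
Event 3 (Carol -1): Carol: 2 -> 1. State: Yara=1, Grace=2, Bob=3, Carol=1
Event 4 (Yara +1): Yara: 1 -> 2. State: Yara=2, Grace=2, Bob=3, Carol=1
Event 5 (Bob -> Yara, 1): Bob: 3 -> 2, Yara: 2 -> 3. State: Yara=3, Grace=2, Bob=2, Carol=1
Event 6 (Bob +4): Bob: 2 -> 6. State: Yara=3, Grace=2, Bob=6, Carol=1
Event 7 (Grace +4): Grace: 2 -> 6. State: Yara=3, Grace=6, Bob=6, Carol=1
Event 8 (Yara -3): Yara: 3 -> 0. State: Yara=0, Grace=6, Bob=6, Carol=1
Event 9 (Carol +3): Carol: 1 -> 4. State: Yara=0, Grace=6, Bob=6, Carol=4
Event 10 (Carol -4): Carol: 4 -> 0. State: Yara=0, Grace=6, Bob=6, Carol=0
Event 11 (Yara +4): Yara: 0 -> 4. State: Yara=4, Grace=6, Bob=6, Carol=0

Carol's final count: 0

Answer: 0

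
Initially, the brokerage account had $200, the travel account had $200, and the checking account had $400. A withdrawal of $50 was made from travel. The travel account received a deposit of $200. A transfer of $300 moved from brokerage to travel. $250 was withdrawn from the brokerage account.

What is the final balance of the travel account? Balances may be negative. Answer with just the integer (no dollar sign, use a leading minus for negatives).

Answer: 650

Derivation:
Tracking account balances step by step:
Start: brokerage=200, travel=200, checking=400
Event 1 (withdraw 50 from travel): travel: 200 - 50 = 150. Balances: brokerage=200, travel=150, checking=400
Event 2 (deposit 200 to travel): travel: 150 + 200 = 350. Balances: brokerage=200, travel=350, checking=400
Event 3 (transfer 300 brokerage -> travel): brokerage: 200 - 300 = -100, travel: 350 + 300 = 650. Balances: brokerage=-100, travel=650, checking=400
Event 4 (withdraw 250 from brokerage): brokerage: -100 - 250 = -350. Balances: brokerage=-350, travel=650, checking=400

Final balance of travel: 650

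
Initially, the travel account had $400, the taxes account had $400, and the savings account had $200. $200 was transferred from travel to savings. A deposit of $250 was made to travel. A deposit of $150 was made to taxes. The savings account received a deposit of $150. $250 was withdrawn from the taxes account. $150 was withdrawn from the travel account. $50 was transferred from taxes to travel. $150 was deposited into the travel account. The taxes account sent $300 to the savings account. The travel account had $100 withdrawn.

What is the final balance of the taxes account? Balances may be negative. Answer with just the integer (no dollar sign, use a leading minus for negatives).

Answer: -50

Derivation:
Tracking account balances step by step:
Start: travel=400, taxes=400, savings=200
Event 1 (transfer 200 travel -> savings): travel: 400 - 200 = 200, savings: 200 + 200 = 400. Balances: travel=200, taxes=400, savings=400
Event 2 (deposit 250 to travel): travel: 200 + 250 = 450. Balances: travel=450, taxes=400, savings=400
Event 3 (deposit 150 to taxes): taxes: 400 + 150 = 550. Balances: travel=450, taxes=550, savings=400
Event 4 (deposit 150 to savings): savings: 400 + 150 = 550. Balances: travel=450, taxes=550, savings=550
Event 5 (withdraw 250 from taxes): taxes: 550 - 250 = 300. Balances: travel=450, taxes=300, savings=550
Event 6 (withdraw 150 from travel): travel: 450 - 150 = 300. Balances: travel=300, taxes=300, savings=550
Event 7 (transfer 50 taxes -> travel): taxes: 300 - 50 = 250, travel: 300 + 50 = 350. Balances: travel=350, taxes=250, savings=550
Event 8 (deposit 150 to travel): travel: 350 + 150 = 500. Balances: travel=500, taxes=250, savings=550
Event 9 (transfer 300 taxes -> savings): taxes: 250 - 300 = -50, savings: 550 + 300 = 850. Balances: travel=500, taxes=-50, savings=850
Event 10 (withdraw 100 from travel): travel: 500 - 100 = 400. Balances: travel=400, taxes=-50, savings=850

Final balance of taxes: -50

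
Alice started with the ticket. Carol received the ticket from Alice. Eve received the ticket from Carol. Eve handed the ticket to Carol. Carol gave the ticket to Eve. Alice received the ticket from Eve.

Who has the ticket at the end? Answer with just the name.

Tracking the ticket through each event:
Start: Alice has the ticket.
After event 1: Carol has the ticket.
After event 2: Eve has the ticket.
After event 3: Carol has the ticket.
After event 4: Eve has the ticket.
After event 5: Alice has the ticket.

Answer: Alice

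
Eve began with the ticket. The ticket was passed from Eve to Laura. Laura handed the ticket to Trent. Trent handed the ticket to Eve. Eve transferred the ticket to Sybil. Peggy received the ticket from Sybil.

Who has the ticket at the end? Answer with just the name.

Tracking the ticket through each event:
Start: Eve has the ticket.
After event 1: Laura has the ticket.
After event 2: Trent has the ticket.
After event 3: Eve has the ticket.
After event 4: Sybil has the ticket.
After event 5: Peggy has the ticket.

Answer: Peggy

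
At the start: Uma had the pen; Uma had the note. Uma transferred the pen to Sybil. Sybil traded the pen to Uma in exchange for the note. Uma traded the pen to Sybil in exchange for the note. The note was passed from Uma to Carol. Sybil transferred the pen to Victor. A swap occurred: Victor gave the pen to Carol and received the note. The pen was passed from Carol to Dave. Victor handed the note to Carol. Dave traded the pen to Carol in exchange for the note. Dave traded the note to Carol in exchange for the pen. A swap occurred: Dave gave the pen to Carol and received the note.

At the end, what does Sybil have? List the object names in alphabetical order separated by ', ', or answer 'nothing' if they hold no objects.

Tracking all object holders:
Start: pen:Uma, note:Uma
Event 1 (give pen: Uma -> Sybil). State: pen:Sybil, note:Uma
Event 2 (swap pen<->note: now pen:Uma, note:Sybil). State: pen:Uma, note:Sybil
Event 3 (swap pen<->note: now pen:Sybil, note:Uma). State: pen:Sybil, note:Uma
Event 4 (give note: Uma -> Carol). State: pen:Sybil, note:Carol
Event 5 (give pen: Sybil -> Victor). State: pen:Victor, note:Carol
Event 6 (swap pen<->note: now pen:Carol, note:Victor). State: pen:Carol, note:Victor
Event 7 (give pen: Carol -> Dave). State: pen:Dave, note:Victor
Event 8 (give note: Victor -> Carol). State: pen:Dave, note:Carol
Event 9 (swap pen<->note: now pen:Carol, note:Dave). State: pen:Carol, note:Dave
Event 10 (swap note<->pen: now note:Carol, pen:Dave). State: pen:Dave, note:Carol
Event 11 (swap pen<->note: now pen:Carol, note:Dave). State: pen:Carol, note:Dave

Final state: pen:Carol, note:Dave
Sybil holds: (nothing).

Answer: nothing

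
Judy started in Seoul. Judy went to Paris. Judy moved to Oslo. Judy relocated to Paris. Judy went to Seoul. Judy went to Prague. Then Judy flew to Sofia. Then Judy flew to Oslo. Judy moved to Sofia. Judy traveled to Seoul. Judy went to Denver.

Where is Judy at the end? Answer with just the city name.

Answer: Denver

Derivation:
Tracking Judy's location:
Start: Judy is in Seoul.
After move 1: Seoul -> Paris. Judy is in Paris.
After move 2: Paris -> Oslo. Judy is in Oslo.
After move 3: Oslo -> Paris. Judy is in Paris.
After move 4: Paris -> Seoul. Judy is in Seoul.
After move 5: Seoul -> Prague. Judy is in Prague.
After move 6: Prague -> Sofia. Judy is in Sofia.
After move 7: Sofia -> Oslo. Judy is in Oslo.
After move 8: Oslo -> Sofia. Judy is in Sofia.
After move 9: Sofia -> Seoul. Judy is in Seoul.
After move 10: Seoul -> Denver. Judy is in Denver.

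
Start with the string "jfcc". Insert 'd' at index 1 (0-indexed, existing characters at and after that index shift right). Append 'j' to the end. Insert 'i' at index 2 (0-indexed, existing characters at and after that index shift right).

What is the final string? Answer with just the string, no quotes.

Applying each edit step by step:
Start: "jfcc"
Op 1 (insert 'd' at idx 1): "jfcc" -> "jdfcc"
Op 2 (append 'j'): "jdfcc" -> "jdfccj"
Op 3 (insert 'i' at idx 2): "jdfccj" -> "jdifccj"

Answer: jdifccj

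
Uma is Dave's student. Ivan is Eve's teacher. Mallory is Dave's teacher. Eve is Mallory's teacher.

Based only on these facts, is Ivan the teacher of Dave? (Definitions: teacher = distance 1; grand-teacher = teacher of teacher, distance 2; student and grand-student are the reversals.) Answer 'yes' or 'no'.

Answer: no

Derivation:
Reconstructing the teacher chain from the given facts:
  Ivan -> Eve -> Mallory -> Dave -> Uma
(each arrow means 'teacher of the next')
Positions in the chain (0 = top):
  position of Ivan: 0
  position of Eve: 1
  position of Mallory: 2
  position of Dave: 3
  position of Uma: 4

Ivan is at position 0, Dave is at position 3; signed distance (j - i) = 3.
'teacher' requires j - i = 1. Actual distance is 3, so the relation does NOT hold.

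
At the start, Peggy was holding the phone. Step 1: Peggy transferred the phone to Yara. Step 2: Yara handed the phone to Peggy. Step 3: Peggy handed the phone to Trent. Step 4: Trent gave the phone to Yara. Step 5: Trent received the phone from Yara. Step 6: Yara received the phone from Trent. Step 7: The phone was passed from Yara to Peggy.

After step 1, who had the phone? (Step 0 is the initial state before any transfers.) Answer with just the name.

Tracking the phone holder through step 1:
After step 0 (start): Peggy
After step 1: Yara

At step 1, the holder is Yara.

Answer: Yara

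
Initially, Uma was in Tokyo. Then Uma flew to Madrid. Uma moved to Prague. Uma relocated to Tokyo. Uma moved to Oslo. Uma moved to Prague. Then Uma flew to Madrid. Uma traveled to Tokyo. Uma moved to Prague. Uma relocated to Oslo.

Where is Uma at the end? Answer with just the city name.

Answer: Oslo

Derivation:
Tracking Uma's location:
Start: Uma is in Tokyo.
After move 1: Tokyo -> Madrid. Uma is in Madrid.
After move 2: Madrid -> Prague. Uma is in Prague.
After move 3: Prague -> Tokyo. Uma is in Tokyo.
After move 4: Tokyo -> Oslo. Uma is in Oslo.
After move 5: Oslo -> Prague. Uma is in Prague.
After move 6: Prague -> Madrid. Uma is in Madrid.
After move 7: Madrid -> Tokyo. Uma is in Tokyo.
After move 8: Tokyo -> Prague. Uma is in Prague.
After move 9: Prague -> Oslo. Uma is in Oslo.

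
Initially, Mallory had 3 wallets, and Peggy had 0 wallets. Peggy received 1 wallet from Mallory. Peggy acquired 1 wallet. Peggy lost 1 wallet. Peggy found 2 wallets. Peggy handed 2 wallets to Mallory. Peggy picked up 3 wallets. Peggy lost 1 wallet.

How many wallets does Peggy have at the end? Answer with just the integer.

Tracking counts step by step:
Start: Mallory=3, Peggy=0
Event 1 (Mallory -> Peggy, 1): Mallory: 3 -> 2, Peggy: 0 -> 1. State: Mallory=2, Peggy=1
Event 2 (Peggy +1): Peggy: 1 -> 2. State: Mallory=2, Peggy=2
Event 3 (Peggy -1): Peggy: 2 -> 1. State: Mallory=2, Peggy=1
Event 4 (Peggy +2): Peggy: 1 -> 3. State: Mallory=2, Peggy=3
Event 5 (Peggy -> Mallory, 2): Peggy: 3 -> 1, Mallory: 2 -> 4. State: Mallory=4, Peggy=1
Event 6 (Peggy +3): Peggy: 1 -> 4. State: Mallory=4, Peggy=4
Event 7 (Peggy -1): Peggy: 4 -> 3. State: Mallory=4, Peggy=3

Peggy's final count: 3

Answer: 3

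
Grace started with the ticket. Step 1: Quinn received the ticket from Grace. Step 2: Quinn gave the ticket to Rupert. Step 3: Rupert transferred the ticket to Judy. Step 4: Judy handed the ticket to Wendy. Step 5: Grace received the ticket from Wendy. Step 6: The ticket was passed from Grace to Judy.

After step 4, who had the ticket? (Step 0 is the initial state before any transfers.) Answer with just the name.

Tracking the ticket holder through step 4:
After step 0 (start): Grace
After step 1: Quinn
After step 2: Rupert
After step 3: Judy
After step 4: Wendy

At step 4, the holder is Wendy.

Answer: Wendy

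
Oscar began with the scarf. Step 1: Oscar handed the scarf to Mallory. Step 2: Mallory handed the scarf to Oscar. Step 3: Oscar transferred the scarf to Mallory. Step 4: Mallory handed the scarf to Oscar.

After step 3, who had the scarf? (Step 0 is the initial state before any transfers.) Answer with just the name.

Answer: Mallory

Derivation:
Tracking the scarf holder through step 3:
After step 0 (start): Oscar
After step 1: Mallory
After step 2: Oscar
After step 3: Mallory

At step 3, the holder is Mallory.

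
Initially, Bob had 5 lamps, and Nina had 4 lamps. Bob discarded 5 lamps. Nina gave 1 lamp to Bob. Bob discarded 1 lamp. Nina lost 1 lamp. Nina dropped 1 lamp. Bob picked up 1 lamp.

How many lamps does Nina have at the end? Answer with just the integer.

Answer: 1

Derivation:
Tracking counts step by step:
Start: Bob=5, Nina=4
Event 1 (Bob -5): Bob: 5 -> 0. State: Bob=0, Nina=4
Event 2 (Nina -> Bob, 1): Nina: 4 -> 3, Bob: 0 -> 1. State: Bob=1, Nina=3
Event 3 (Bob -1): Bob: 1 -> 0. State: Bob=0, Nina=3
Event 4 (Nina -1): Nina: 3 -> 2. State: Bob=0, Nina=2
Event 5 (Nina -1): Nina: 2 -> 1. State: Bob=0, Nina=1
Event 6 (Bob +1): Bob: 0 -> 1. State: Bob=1, Nina=1

Nina's final count: 1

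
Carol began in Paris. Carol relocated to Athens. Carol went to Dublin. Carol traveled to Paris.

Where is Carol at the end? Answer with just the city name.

Tracking Carol's location:
Start: Carol is in Paris.
After move 1: Paris -> Athens. Carol is in Athens.
After move 2: Athens -> Dublin. Carol is in Dublin.
After move 3: Dublin -> Paris. Carol is in Paris.

Answer: Paris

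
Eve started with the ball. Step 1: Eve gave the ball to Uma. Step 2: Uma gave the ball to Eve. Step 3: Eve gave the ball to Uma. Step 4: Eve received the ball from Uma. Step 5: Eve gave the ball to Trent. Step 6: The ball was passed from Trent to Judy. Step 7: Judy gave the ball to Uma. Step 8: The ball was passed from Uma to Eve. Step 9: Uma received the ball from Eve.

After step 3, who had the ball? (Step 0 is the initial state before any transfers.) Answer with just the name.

Tracking the ball holder through step 3:
After step 0 (start): Eve
After step 1: Uma
After step 2: Eve
After step 3: Uma

At step 3, the holder is Uma.

Answer: Uma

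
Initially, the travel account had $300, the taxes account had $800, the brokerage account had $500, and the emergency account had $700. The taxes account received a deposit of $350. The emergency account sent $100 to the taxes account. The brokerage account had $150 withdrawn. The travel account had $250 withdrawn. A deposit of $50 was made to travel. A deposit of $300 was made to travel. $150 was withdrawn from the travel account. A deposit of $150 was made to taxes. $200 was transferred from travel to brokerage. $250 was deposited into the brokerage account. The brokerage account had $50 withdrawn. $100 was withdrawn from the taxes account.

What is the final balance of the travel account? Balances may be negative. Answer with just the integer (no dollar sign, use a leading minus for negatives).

Tracking account balances step by step:
Start: travel=300, taxes=800, brokerage=500, emergency=700
Event 1 (deposit 350 to taxes): taxes: 800 + 350 = 1150. Balances: travel=300, taxes=1150, brokerage=500, emergency=700
Event 2 (transfer 100 emergency -> taxes): emergency: 700 - 100 = 600, taxes: 1150 + 100 = 1250. Balances: travel=300, taxes=1250, brokerage=500, emergency=600
Event 3 (withdraw 150 from brokerage): brokerage: 500 - 150 = 350. Balances: travel=300, taxes=1250, brokerage=350, emergency=600
Event 4 (withdraw 250 from travel): travel: 300 - 250 = 50. Balances: travel=50, taxes=1250, brokerage=350, emergency=600
Event 5 (deposit 50 to travel): travel: 50 + 50 = 100. Balances: travel=100, taxes=1250, brokerage=350, emergency=600
Event 6 (deposit 300 to travel): travel: 100 + 300 = 400. Balances: travel=400, taxes=1250, brokerage=350, emergency=600
Event 7 (withdraw 150 from travel): travel: 400 - 150 = 250. Balances: travel=250, taxes=1250, brokerage=350, emergency=600
Event 8 (deposit 150 to taxes): taxes: 1250 + 150 = 1400. Balances: travel=250, taxes=1400, brokerage=350, emergency=600
Event 9 (transfer 200 travel -> brokerage): travel: 250 - 200 = 50, brokerage: 350 + 200 = 550. Balances: travel=50, taxes=1400, brokerage=550, emergency=600
Event 10 (deposit 250 to brokerage): brokerage: 550 + 250 = 800. Balances: travel=50, taxes=1400, brokerage=800, emergency=600
Event 11 (withdraw 50 from brokerage): brokerage: 800 - 50 = 750. Balances: travel=50, taxes=1400, brokerage=750, emergency=600
Event 12 (withdraw 100 from taxes): taxes: 1400 - 100 = 1300. Balances: travel=50, taxes=1300, brokerage=750, emergency=600

Final balance of travel: 50

Answer: 50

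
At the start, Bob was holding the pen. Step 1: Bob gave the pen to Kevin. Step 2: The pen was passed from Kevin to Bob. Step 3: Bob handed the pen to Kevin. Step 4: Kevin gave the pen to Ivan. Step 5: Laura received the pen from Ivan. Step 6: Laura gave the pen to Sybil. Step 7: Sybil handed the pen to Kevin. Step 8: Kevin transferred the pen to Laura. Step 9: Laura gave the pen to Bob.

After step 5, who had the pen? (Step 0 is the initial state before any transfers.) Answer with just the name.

Tracking the pen holder through step 5:
After step 0 (start): Bob
After step 1: Kevin
After step 2: Bob
After step 3: Kevin
After step 4: Ivan
After step 5: Laura

At step 5, the holder is Laura.

Answer: Laura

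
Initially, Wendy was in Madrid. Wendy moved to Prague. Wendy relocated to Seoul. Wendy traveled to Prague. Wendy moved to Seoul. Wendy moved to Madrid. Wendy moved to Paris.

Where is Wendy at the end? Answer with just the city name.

Answer: Paris

Derivation:
Tracking Wendy's location:
Start: Wendy is in Madrid.
After move 1: Madrid -> Prague. Wendy is in Prague.
After move 2: Prague -> Seoul. Wendy is in Seoul.
After move 3: Seoul -> Prague. Wendy is in Prague.
After move 4: Prague -> Seoul. Wendy is in Seoul.
After move 5: Seoul -> Madrid. Wendy is in Madrid.
After move 6: Madrid -> Paris. Wendy is in Paris.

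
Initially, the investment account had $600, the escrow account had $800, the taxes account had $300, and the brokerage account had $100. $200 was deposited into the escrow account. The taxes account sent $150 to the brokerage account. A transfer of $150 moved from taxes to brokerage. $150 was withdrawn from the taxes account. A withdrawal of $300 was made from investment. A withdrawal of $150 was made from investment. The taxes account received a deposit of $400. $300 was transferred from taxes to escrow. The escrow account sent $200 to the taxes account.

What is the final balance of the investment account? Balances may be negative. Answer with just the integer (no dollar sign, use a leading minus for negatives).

Tracking account balances step by step:
Start: investment=600, escrow=800, taxes=300, brokerage=100
Event 1 (deposit 200 to escrow): escrow: 800 + 200 = 1000. Balances: investment=600, escrow=1000, taxes=300, brokerage=100
Event 2 (transfer 150 taxes -> brokerage): taxes: 300 - 150 = 150, brokerage: 100 + 150 = 250. Balances: investment=600, escrow=1000, taxes=150, brokerage=250
Event 3 (transfer 150 taxes -> brokerage): taxes: 150 - 150 = 0, brokerage: 250 + 150 = 400. Balances: investment=600, escrow=1000, taxes=0, brokerage=400
Event 4 (withdraw 150 from taxes): taxes: 0 - 150 = -150. Balances: investment=600, escrow=1000, taxes=-150, brokerage=400
Event 5 (withdraw 300 from investment): investment: 600 - 300 = 300. Balances: investment=300, escrow=1000, taxes=-150, brokerage=400
Event 6 (withdraw 150 from investment): investment: 300 - 150 = 150. Balances: investment=150, escrow=1000, taxes=-150, brokerage=400
Event 7 (deposit 400 to taxes): taxes: -150 + 400 = 250. Balances: investment=150, escrow=1000, taxes=250, brokerage=400
Event 8 (transfer 300 taxes -> escrow): taxes: 250 - 300 = -50, escrow: 1000 + 300 = 1300. Balances: investment=150, escrow=1300, taxes=-50, brokerage=400
Event 9 (transfer 200 escrow -> taxes): escrow: 1300 - 200 = 1100, taxes: -50 + 200 = 150. Balances: investment=150, escrow=1100, taxes=150, brokerage=400

Final balance of investment: 150

Answer: 150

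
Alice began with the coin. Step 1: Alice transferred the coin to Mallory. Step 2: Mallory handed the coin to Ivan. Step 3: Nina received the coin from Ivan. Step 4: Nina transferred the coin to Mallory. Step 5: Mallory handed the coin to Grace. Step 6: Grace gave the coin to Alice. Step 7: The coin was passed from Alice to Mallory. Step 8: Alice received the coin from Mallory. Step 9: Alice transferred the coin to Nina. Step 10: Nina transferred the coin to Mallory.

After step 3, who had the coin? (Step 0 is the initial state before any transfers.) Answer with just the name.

Answer: Nina

Derivation:
Tracking the coin holder through step 3:
After step 0 (start): Alice
After step 1: Mallory
After step 2: Ivan
After step 3: Nina

At step 3, the holder is Nina.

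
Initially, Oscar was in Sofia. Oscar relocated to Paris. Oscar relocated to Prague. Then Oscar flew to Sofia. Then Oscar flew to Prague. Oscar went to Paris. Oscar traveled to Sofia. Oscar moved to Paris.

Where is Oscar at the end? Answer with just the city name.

Answer: Paris

Derivation:
Tracking Oscar's location:
Start: Oscar is in Sofia.
After move 1: Sofia -> Paris. Oscar is in Paris.
After move 2: Paris -> Prague. Oscar is in Prague.
After move 3: Prague -> Sofia. Oscar is in Sofia.
After move 4: Sofia -> Prague. Oscar is in Prague.
After move 5: Prague -> Paris. Oscar is in Paris.
After move 6: Paris -> Sofia. Oscar is in Sofia.
After move 7: Sofia -> Paris. Oscar is in Paris.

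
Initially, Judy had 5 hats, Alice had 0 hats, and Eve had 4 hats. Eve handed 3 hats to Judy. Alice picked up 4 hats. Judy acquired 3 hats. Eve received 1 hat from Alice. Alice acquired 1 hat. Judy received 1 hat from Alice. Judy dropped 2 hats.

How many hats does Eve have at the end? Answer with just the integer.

Answer: 2

Derivation:
Tracking counts step by step:
Start: Judy=5, Alice=0, Eve=4
Event 1 (Eve -> Judy, 3): Eve: 4 -> 1, Judy: 5 -> 8. State: Judy=8, Alice=0, Eve=1
Event 2 (Alice +4): Alice: 0 -> 4. State: Judy=8, Alice=4, Eve=1
Event 3 (Judy +3): Judy: 8 -> 11. State: Judy=11, Alice=4, Eve=1
Event 4 (Alice -> Eve, 1): Alice: 4 -> 3, Eve: 1 -> 2. State: Judy=11, Alice=3, Eve=2
Event 5 (Alice +1): Alice: 3 -> 4. State: Judy=11, Alice=4, Eve=2
Event 6 (Alice -> Judy, 1): Alice: 4 -> 3, Judy: 11 -> 12. State: Judy=12, Alice=3, Eve=2
Event 7 (Judy -2): Judy: 12 -> 10. State: Judy=10, Alice=3, Eve=2

Eve's final count: 2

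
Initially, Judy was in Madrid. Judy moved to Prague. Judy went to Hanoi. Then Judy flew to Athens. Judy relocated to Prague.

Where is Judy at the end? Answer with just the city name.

Tracking Judy's location:
Start: Judy is in Madrid.
After move 1: Madrid -> Prague. Judy is in Prague.
After move 2: Prague -> Hanoi. Judy is in Hanoi.
After move 3: Hanoi -> Athens. Judy is in Athens.
After move 4: Athens -> Prague. Judy is in Prague.

Answer: Prague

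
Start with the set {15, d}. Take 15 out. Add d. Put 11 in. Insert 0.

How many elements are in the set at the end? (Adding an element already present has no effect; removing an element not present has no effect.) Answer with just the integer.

Tracking the set through each operation:
Start: {15, d}
Event 1 (remove 15): removed. Set: {d}
Event 2 (add d): already present, no change. Set: {d}
Event 3 (add 11): added. Set: {11, d}
Event 4 (add 0): added. Set: {0, 11, d}

Final set: {0, 11, d} (size 3)

Answer: 3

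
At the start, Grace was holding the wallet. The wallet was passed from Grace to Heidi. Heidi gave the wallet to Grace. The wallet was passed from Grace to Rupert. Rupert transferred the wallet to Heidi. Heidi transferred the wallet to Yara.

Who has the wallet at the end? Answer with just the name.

Tracking the wallet through each event:
Start: Grace has the wallet.
After event 1: Heidi has the wallet.
After event 2: Grace has the wallet.
After event 3: Rupert has the wallet.
After event 4: Heidi has the wallet.
After event 5: Yara has the wallet.

Answer: Yara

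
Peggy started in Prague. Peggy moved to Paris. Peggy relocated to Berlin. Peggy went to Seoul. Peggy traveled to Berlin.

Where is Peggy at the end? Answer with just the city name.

Tracking Peggy's location:
Start: Peggy is in Prague.
After move 1: Prague -> Paris. Peggy is in Paris.
After move 2: Paris -> Berlin. Peggy is in Berlin.
After move 3: Berlin -> Seoul. Peggy is in Seoul.
After move 4: Seoul -> Berlin. Peggy is in Berlin.

Answer: Berlin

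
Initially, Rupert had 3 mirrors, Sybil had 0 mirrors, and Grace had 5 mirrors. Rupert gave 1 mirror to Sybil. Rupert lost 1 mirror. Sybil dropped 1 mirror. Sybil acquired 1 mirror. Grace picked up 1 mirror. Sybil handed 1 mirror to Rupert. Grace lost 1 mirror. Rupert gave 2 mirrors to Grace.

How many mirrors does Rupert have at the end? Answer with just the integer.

Tracking counts step by step:
Start: Rupert=3, Sybil=0, Grace=5
Event 1 (Rupert -> Sybil, 1): Rupert: 3 -> 2, Sybil: 0 -> 1. State: Rupert=2, Sybil=1, Grace=5
Event 2 (Rupert -1): Rupert: 2 -> 1. State: Rupert=1, Sybil=1, Grace=5
Event 3 (Sybil -1): Sybil: 1 -> 0. State: Rupert=1, Sybil=0, Grace=5
Event 4 (Sybil +1): Sybil: 0 -> 1. State: Rupert=1, Sybil=1, Grace=5
Event 5 (Grace +1): Grace: 5 -> 6. State: Rupert=1, Sybil=1, Grace=6
Event 6 (Sybil -> Rupert, 1): Sybil: 1 -> 0, Rupert: 1 -> 2. State: Rupert=2, Sybil=0, Grace=6
Event 7 (Grace -1): Grace: 6 -> 5. State: Rupert=2, Sybil=0, Grace=5
Event 8 (Rupert -> Grace, 2): Rupert: 2 -> 0, Grace: 5 -> 7. State: Rupert=0, Sybil=0, Grace=7

Rupert's final count: 0

Answer: 0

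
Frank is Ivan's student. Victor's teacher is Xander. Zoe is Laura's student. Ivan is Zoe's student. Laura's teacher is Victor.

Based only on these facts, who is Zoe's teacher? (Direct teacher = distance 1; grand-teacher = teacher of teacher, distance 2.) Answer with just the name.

Answer: Laura

Derivation:
Reconstructing the teacher chain from the given facts:
  Xander -> Victor -> Laura -> Zoe -> Ivan -> Frank
(each arrow means 'teacher of the next')
Positions in the chain (0 = top):
  position of Xander: 0
  position of Victor: 1
  position of Laura: 2
  position of Zoe: 3
  position of Ivan: 4
  position of Frank: 5

Zoe is at position 3; the teacher is 1 step up the chain, i.e. position 2: Laura.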